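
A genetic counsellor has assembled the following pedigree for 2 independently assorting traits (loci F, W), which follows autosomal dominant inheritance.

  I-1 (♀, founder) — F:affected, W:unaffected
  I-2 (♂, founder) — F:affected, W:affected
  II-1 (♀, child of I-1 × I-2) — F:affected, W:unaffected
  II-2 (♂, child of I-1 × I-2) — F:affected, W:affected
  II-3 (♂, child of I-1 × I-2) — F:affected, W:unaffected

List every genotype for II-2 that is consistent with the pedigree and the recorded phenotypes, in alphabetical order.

F/I-1 aff ·: Ff|FF
F/I-2 aff ·: Ff|FF
F/II-1 aff I-1×I-2: Ff|FF
F/II-2 aff I-1×I-2: Ff|FF
F/II-3 aff I-1×I-2: Ff|FF
⇒ F over [I-1,I-2,II-1,II-2,II-3]: 25 consistent
W/I-1 un ·: ww
W/I-2 aff ·: Ww
W/II-1 un I-1×I-2: ww
W/II-2 aff I-1×I-2: Ww
W/II-3 un I-1×I-2: ww
⇒ W over [I-1,I-2,II-1,II-2,II-3]: 1 consistent

II-2 ∈ {FF Ww, Ff Ww}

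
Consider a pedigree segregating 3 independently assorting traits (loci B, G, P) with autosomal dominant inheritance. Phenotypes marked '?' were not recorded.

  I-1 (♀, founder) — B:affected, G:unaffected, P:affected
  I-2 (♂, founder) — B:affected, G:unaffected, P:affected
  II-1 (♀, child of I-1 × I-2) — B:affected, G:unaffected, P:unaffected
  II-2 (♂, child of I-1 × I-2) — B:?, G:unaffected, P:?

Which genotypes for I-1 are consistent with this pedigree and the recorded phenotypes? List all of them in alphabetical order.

B/I-1 aff ·: Bb|BB
B/I-2 aff ·: Bb|BB
B/II-1 aff I-1×I-2: Bb|BB
B/II-2 ? I-1×I-2: bb|Bb|BB
⇒ B over [I-1,I-2,II-1,II-2]: 15 consistent
G/I-1 un ·: gg
G/I-2 un ·: gg
G/II-1 un I-1×I-2: gg
G/II-2 un I-1×I-2: gg
⇒ G over [I-1,I-2,II-1,II-2]: 1 consistent
P/I-1 aff ·: Pp
P/I-2 aff ·: Pp
P/II-1 un I-1×I-2: pp
P/II-2 ? I-1×I-2: pp|Pp|PP
⇒ P over [I-1,I-2,II-1,II-2]: 3 consistent

I-1 ∈ {BB gg Pp, Bb gg Pp}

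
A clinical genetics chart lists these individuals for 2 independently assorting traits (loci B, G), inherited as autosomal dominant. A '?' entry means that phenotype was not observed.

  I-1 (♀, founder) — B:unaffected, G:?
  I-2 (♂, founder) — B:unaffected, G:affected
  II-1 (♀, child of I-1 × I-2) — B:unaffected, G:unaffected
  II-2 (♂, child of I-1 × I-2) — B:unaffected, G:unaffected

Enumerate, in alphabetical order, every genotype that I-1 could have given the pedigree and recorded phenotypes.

B/I-1 un ·: bb
B/I-2 un ·: bb
B/II-1 un I-1×I-2: bb
B/II-2 un I-1×I-2: bb
⇒ B over [I-1,I-2,II-1,II-2]: 1 consistent
G/I-1 ? ·: gg|Gg
G/I-2 aff ·: Gg
G/II-1 un I-1×I-2: gg
G/II-2 un I-1×I-2: gg
⇒ G over [I-1,I-2,II-1,II-2]: 2 consistent

I-1 ∈ {bb Gg, bb gg}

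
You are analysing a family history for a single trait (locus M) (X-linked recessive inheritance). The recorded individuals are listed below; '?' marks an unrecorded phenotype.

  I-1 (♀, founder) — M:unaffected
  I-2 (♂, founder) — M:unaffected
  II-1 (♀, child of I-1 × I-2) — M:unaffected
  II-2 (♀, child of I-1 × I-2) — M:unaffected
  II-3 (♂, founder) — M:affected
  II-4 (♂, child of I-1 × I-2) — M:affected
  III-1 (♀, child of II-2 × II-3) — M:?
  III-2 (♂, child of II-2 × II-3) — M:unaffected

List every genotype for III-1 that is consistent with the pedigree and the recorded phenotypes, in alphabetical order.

M/I-1 un ·: X^MX^m
M/I-2 un ·: X^MY
M/II-1 un I-1×I-2: X^MX^M|X^MX^m
M/II-2 un I-1×I-2: X^MX^M|X^MX^m
M/II-3 aff ·: X^mY
M/II-4 aff I-1×I-2: X^mY
M/III-1 ? II-2×II-3: X^MX^m|X^mX^m
M/III-2 un II-2×II-3: X^MY
⇒ M over [I-1,I-2,II-1,II-2,II-3,II-4,III-1,III-2]: 6 consistent

III-1 ∈ {X^MX^m, X^mX^m}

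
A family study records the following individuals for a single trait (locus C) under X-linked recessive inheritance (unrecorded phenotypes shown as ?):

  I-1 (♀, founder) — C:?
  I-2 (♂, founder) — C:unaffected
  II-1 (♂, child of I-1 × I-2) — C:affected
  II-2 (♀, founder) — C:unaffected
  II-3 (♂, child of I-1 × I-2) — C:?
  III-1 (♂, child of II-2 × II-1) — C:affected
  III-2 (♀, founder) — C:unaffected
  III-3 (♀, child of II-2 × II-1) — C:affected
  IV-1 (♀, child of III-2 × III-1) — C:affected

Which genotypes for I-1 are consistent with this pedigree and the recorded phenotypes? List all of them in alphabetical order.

I-1 ∈ {X^CX^c, X^cX^c}

C/I-1 ? ·: X^CX^c|X^cX^c
C/I-2 un ·: X^CY
C/II-1 aff I-1×I-2: X^cY
C/II-2 un ·: X^CX^c
C/II-3 ? I-1×I-2: X^CY|X^cY
C/III-1 aff II-2×II-1: X^cY
C/III-2 un ·: X^CX^c
C/III-3 aff II-2×II-1: X^cX^c
C/IV-1 aff III-2×III-1: X^cX^c
⇒ C over [I-1,I-2,II-1,II-2,II-3,III-1,III-2,III-3,IV-1]: 3 consistent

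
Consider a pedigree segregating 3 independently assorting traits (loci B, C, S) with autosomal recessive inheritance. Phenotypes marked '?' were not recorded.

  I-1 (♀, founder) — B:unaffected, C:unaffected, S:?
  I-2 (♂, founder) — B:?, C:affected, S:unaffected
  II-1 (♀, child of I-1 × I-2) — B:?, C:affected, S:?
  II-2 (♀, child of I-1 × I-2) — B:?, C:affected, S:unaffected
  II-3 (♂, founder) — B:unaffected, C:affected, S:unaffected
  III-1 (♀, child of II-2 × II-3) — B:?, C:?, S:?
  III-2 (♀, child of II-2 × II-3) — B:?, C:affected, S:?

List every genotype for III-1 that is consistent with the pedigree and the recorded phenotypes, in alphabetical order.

III-1 ∈ {BB cc SS, BB cc Ss, BB cc ss, Bb cc SS, Bb cc Ss, Bb cc ss, bb cc SS, bb cc Ss, bb cc ss}

B/I-1 un ·: BB|Bb
B/I-2 ? ·: BB|Bb|bb
B/II-1 ? I-1×I-2: BB|Bb|bb
B/II-2 ? I-1×I-2: BB|Bb|bb
B/II-3 un ·: BB|Bb
B/III-1 ? II-2×II-3: BB|Bb|bb
B/III-2 ? II-2×II-3: BB|Bb|bb
⇒ B over [I-1,I-2,II-1,II-2,II-3,III-1,III-2]: 195 consistent
C/I-1 un ·: Cc
C/I-2 aff ·: cc
C/II-1 aff I-1×I-2: cc
C/II-2 aff I-1×I-2: cc
C/II-3 aff ·: cc
C/III-1 ? II-2×II-3: cc
C/III-2 aff II-2×II-3: cc
⇒ C over [I-1,I-2,II-1,II-2,II-3,III-1,III-2]: 1 consistent
S/I-1 ? ·: SS|Ss|ss
S/I-2 un ·: SS|Ss
S/II-1 ? I-1×I-2: SS|Ss|ss
S/II-2 un I-1×I-2: SS|Ss
S/II-3 un ·: SS|Ss
S/III-1 ? II-2×II-3: SS|Ss|ss
S/III-2 ? II-2×II-3: SS|Ss|ss
⇒ S over [I-1,I-2,II-1,II-2,II-3,III-1,III-2]: 170 consistent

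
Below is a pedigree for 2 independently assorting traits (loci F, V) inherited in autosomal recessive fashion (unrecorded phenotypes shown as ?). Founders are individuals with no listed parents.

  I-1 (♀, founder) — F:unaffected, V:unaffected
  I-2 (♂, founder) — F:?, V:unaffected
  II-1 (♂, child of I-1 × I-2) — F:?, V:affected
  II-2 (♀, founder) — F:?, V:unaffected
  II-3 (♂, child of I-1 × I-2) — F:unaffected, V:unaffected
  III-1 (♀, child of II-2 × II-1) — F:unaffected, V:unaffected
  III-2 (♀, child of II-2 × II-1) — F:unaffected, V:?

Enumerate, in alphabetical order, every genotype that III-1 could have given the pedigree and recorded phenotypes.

F/I-1 un ·: FF|Ff
F/I-2 ? ·: FF|Ff|ff
F/II-1 ? I-1×I-2: FF|Ff|ff
F/II-2 ? ·: FF|Ff|ff
F/II-3 un I-1×I-2: FF|Ff
F/III-1 un II-2×II-1: FF|Ff
F/III-2 un II-2×II-1: FF|Ff
⇒ F over [I-1,I-2,II-1,II-2,II-3,III-1,III-2]: 120 consistent
V/I-1 un ·: Vv
V/I-2 un ·: Vv
V/II-1 aff I-1×I-2: vv
V/II-2 un ·: VV|Vv
V/II-3 un I-1×I-2: VV|Vv
V/III-1 un II-2×II-1: Vv
V/III-2 ? II-2×II-1: Vv|vv
⇒ V over [I-1,I-2,II-1,II-2,II-3,III-1,III-2]: 6 consistent

III-1 ∈ {FF Vv, Ff Vv}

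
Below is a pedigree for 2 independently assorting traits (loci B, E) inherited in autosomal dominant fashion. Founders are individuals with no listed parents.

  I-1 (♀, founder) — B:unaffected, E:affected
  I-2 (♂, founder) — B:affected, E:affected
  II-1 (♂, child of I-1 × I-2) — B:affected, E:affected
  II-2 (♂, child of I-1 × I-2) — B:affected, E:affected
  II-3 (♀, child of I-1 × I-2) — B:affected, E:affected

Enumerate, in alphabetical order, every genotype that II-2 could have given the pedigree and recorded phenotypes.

II-2 ∈ {Bb EE, Bb Ee}

B/I-1 un ·: bb
B/I-2 aff ·: Bb|BB
B/II-1 aff I-1×I-2: Bb
B/II-2 aff I-1×I-2: Bb
B/II-3 aff I-1×I-2: Bb
⇒ B over [I-1,I-2,II-1,II-2,II-3]: 2 consistent
E/I-1 aff ·: Ee|EE
E/I-2 aff ·: Ee|EE
E/II-1 aff I-1×I-2: Ee|EE
E/II-2 aff I-1×I-2: Ee|EE
E/II-3 aff I-1×I-2: Ee|EE
⇒ E over [I-1,I-2,II-1,II-2,II-3]: 25 consistent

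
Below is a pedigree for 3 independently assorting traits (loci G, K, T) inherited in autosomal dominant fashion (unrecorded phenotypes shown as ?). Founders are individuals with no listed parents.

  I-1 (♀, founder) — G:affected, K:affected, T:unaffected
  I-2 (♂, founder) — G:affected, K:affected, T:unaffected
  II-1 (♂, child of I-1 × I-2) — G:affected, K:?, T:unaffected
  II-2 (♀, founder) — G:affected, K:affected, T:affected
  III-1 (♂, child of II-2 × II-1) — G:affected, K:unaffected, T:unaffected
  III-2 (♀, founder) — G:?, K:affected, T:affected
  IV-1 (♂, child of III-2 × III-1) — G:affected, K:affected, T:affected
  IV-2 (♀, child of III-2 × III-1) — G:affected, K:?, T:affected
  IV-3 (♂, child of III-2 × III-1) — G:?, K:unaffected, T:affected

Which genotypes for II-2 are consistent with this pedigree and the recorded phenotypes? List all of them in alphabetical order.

II-2 ∈ {GG Kk Tt, Gg Kk Tt}

G/I-1 aff ·: Gg|GG
G/I-2 aff ·: Gg|GG
G/II-1 aff I-1×I-2: Gg|GG
G/II-2 aff ·: Gg|GG
G/III-1 aff II-2×II-1: Gg|GG
G/III-2 ? ·: gg|Gg|GG
G/IV-1 aff III-2×III-1: Gg|GG
G/IV-2 aff III-2×III-1: Gg|GG
G/IV-3 ? III-2×III-1: gg|Gg|GG
⇒ G over [I-1,I-2,II-1,II-2,III-1,III-2,IV-1,IV-2,IV-3]: 360 consistent
K/I-1 aff ·: Kk|KK
K/I-2 aff ·: Kk|KK
K/II-1 ? I-1×I-2: kk|Kk
K/II-2 aff ·: Kk
K/III-1 un II-2×II-1: kk
K/III-2 aff ·: Kk
K/IV-1 aff III-2×III-1: Kk
K/IV-2 ? III-2×III-1: kk|Kk
K/IV-3 un III-2×III-1: kk
⇒ K over [I-1,I-2,II-1,II-2,III-1,III-2,IV-1,IV-2,IV-3]: 8 consistent
T/I-1 un ·: tt
T/I-2 un ·: tt
T/II-1 un I-1×I-2: tt
T/II-2 aff ·: Tt
T/III-1 un II-2×II-1: tt
T/III-2 aff ·: Tt|TT
T/IV-1 aff III-2×III-1: Tt
T/IV-2 aff III-2×III-1: Tt
T/IV-3 aff III-2×III-1: Tt
⇒ T over [I-1,I-2,II-1,II-2,III-1,III-2,IV-1,IV-2,IV-3]: 2 consistent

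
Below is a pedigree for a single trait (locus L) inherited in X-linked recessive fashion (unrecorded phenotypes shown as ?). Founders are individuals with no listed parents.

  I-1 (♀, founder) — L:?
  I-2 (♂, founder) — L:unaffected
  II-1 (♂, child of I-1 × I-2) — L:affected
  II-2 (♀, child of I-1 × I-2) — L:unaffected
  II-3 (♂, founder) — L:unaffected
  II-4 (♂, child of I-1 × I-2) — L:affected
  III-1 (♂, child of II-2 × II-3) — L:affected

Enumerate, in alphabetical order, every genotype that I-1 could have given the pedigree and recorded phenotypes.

I-1 ∈ {X^LX^l, X^lX^l}

L/I-1 ? ·: X^LX^l|X^lX^l
L/I-2 un ·: X^LY
L/II-1 aff I-1×I-2: X^lY
L/II-2 un I-1×I-2: X^LX^l
L/II-3 un ·: X^LY
L/II-4 aff I-1×I-2: X^lY
L/III-1 aff II-2×II-3: X^lY
⇒ L over [I-1,I-2,II-1,II-2,II-3,II-4,III-1]: 2 consistent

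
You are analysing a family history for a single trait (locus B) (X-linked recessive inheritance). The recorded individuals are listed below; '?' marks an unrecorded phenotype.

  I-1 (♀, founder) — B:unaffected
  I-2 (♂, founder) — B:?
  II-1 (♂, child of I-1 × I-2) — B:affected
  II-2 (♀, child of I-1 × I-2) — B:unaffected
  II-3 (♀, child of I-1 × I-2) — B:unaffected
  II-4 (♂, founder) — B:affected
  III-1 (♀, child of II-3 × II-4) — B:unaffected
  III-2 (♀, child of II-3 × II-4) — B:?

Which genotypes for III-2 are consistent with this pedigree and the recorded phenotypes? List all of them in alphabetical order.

III-2 ∈ {X^BX^b, X^bX^b}

B/I-1 un ·: X^BX^b
B/I-2 ? ·: X^BY|X^bY
B/II-1 aff I-1×I-2: X^bY
B/II-2 un I-1×I-2: X^BX^B|X^BX^b
B/II-3 un I-1×I-2: X^BX^B|X^BX^b
B/II-4 aff ·: X^bY
B/III-1 un II-3×II-4: X^BX^b
B/III-2 ? II-3×II-4: X^BX^b|X^bX^b
⇒ B over [I-1,I-2,II-1,II-2,II-3,II-4,III-1,III-2]: 8 consistent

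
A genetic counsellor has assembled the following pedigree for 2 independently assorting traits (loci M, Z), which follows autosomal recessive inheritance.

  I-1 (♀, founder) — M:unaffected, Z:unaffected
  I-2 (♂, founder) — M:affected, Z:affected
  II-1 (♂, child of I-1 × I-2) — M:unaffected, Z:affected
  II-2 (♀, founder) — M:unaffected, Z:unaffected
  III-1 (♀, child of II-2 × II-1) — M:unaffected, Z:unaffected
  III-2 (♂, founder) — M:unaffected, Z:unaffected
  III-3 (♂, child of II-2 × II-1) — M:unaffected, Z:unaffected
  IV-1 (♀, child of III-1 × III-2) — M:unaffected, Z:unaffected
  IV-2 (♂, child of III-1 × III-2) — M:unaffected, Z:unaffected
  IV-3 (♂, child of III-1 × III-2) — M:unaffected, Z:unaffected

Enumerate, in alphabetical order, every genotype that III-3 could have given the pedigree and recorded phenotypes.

M/I-1 un ·: MM|Mm
M/I-2 aff ·: mm
M/II-1 un I-1×I-2: Mm
M/II-2 un ·: MM|Mm
M/III-1 un II-2×II-1: MM|Mm
M/III-2 un ·: MM|Mm
M/III-3 un II-2×II-1: MM|Mm
M/IV-1 un III-1×III-2: MM|Mm
M/IV-2 un III-1×III-2: MM|Mm
M/IV-3 un III-1×III-2: MM|Mm
⇒ M over [I-1,I-2,II-1,II-2,III-1,III-2,III-3,IV-1,IV-2,IV-3]: 200 consistent
Z/I-1 un ·: Zz
Z/I-2 aff ·: zz
Z/II-1 aff I-1×I-2: zz
Z/II-2 un ·: ZZ|Zz
Z/III-1 un II-2×II-1: Zz
Z/III-2 un ·: ZZ|Zz
Z/III-3 un II-2×II-1: Zz
Z/IV-1 un III-1×III-2: ZZ|Zz
Z/IV-2 un III-1×III-2: ZZ|Zz
Z/IV-3 un III-1×III-2: ZZ|Zz
⇒ Z over [I-1,I-2,II-1,II-2,III-1,III-2,III-3,IV-1,IV-2,IV-3]: 32 consistent

III-3 ∈ {MM Zz, Mm Zz}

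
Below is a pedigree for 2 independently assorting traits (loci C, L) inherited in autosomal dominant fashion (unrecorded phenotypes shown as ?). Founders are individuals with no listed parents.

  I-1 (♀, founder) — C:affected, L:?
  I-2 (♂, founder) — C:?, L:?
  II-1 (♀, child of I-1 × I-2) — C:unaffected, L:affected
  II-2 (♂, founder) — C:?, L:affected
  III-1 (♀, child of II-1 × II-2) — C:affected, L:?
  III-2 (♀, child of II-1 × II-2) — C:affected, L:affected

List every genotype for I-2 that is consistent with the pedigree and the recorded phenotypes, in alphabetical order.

C/I-1 aff ·: Cc
C/I-2 ? ·: cc|Cc
C/II-1 un I-1×I-2: cc
C/II-2 ? ·: Cc|CC
C/III-1 aff II-1×II-2: Cc
C/III-2 aff II-1×II-2: Cc
⇒ C over [I-1,I-2,II-1,II-2,III-1,III-2]: 4 consistent
L/I-1 ? ·: ll|Ll|LL
L/I-2 ? ·: ll|Ll|LL
L/II-1 aff I-1×I-2: Ll|LL
L/II-2 aff ·: Ll|LL
L/III-1 ? II-1×II-2: ll|Ll|LL
L/III-2 aff II-1×II-2: Ll|LL
⇒ L over [I-1,I-2,II-1,II-2,III-1,III-2]: 90 consistent

I-2 ∈ {Cc LL, Cc Ll, Cc ll, cc LL, cc Ll, cc ll}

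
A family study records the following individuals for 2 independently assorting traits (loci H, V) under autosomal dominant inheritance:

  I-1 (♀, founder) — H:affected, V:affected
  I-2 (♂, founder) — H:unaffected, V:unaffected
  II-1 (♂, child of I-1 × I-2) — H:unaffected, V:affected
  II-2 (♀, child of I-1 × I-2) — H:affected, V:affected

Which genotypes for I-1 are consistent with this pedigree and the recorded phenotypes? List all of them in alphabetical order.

I-1 ∈ {Hh VV, Hh Vv}

H/I-1 aff ·: Hh
H/I-2 un ·: hh
H/II-1 un I-1×I-2: hh
H/II-2 aff I-1×I-2: Hh
⇒ H over [I-1,I-2,II-1,II-2]: 1 consistent
V/I-1 aff ·: Vv|VV
V/I-2 un ·: vv
V/II-1 aff I-1×I-2: Vv
V/II-2 aff I-1×I-2: Vv
⇒ V over [I-1,I-2,II-1,II-2]: 2 consistent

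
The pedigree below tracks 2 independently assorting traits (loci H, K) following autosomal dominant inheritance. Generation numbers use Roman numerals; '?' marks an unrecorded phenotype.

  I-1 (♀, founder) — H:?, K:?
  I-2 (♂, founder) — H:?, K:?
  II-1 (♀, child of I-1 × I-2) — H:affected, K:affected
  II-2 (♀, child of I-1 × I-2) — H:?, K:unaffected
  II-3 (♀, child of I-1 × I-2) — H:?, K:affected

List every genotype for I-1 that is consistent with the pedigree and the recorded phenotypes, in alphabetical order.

I-1 ∈ {HH Kk, HH kk, Hh Kk, Hh kk, hh Kk, hh kk}

H/I-1 ? ·: hh|Hh|HH
H/I-2 ? ·: hh|Hh|HH
H/II-1 aff I-1×I-2: Hh|HH
H/II-2 ? I-1×I-2: hh|Hh|HH
H/II-3 ? I-1×I-2: hh|Hh|HH
⇒ H over [I-1,I-2,II-1,II-2,II-3]: 45 consistent
K/I-1 ? ·: kk|Kk
K/I-2 ? ·: kk|Kk
K/II-1 aff I-1×I-2: Kk|KK
K/II-2 un I-1×I-2: kk
K/II-3 aff I-1×I-2: Kk|KK
⇒ K over [I-1,I-2,II-1,II-2,II-3]: 6 consistent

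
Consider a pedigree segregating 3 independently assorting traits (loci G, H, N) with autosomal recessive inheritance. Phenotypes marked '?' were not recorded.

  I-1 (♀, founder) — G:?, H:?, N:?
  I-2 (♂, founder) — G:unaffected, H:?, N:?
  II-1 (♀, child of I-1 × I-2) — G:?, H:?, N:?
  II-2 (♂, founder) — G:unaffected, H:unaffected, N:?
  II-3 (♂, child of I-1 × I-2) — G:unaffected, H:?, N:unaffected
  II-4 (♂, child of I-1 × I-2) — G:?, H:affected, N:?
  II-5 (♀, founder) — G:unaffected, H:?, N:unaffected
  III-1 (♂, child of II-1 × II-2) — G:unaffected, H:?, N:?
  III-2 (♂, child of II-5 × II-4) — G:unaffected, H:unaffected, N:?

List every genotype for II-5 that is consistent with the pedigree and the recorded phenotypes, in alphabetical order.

II-5 ∈ {GG HH NN, GG HH Nn, GG Hh NN, GG Hh Nn, Gg HH NN, Gg HH Nn, Gg Hh NN, Gg Hh Nn}

G/I-1 ? ·: GG|Gg|gg
G/I-2 un ·: GG|Gg
G/II-1 ? I-1×I-2: GG|Gg|gg
G/II-2 un ·: GG|Gg
G/II-3 un I-1×I-2: GG|Gg
G/II-4 ? I-1×I-2: GG|Gg|gg
G/II-5 un ·: GG|Gg
G/III-1 un II-1×II-2: GG|Gg
G/III-2 un II-5×II-4: GG|Gg
⇒ G over [I-1,I-2,II-1,II-2,II-3,II-4,II-5,III-1,III-2]: 419 consistent
H/I-1 ? ·: Hh|hh
H/I-2 ? ·: Hh|hh
H/II-1 ? I-1×I-2: HH|Hh|hh
H/II-2 un ·: HH|Hh
H/II-3 ? I-1×I-2: HH|Hh|hh
H/II-4 aff I-1×I-2: hh
H/II-5 ? ·: HH|Hh
H/III-1 ? II-1×II-2: HH|Hh|hh
H/III-2 un II-5×II-4: Hh
⇒ H over [I-1,I-2,II-1,II-2,II-3,II-4,II-5,III-1,III-2]: 136 consistent
N/I-1 ? ·: NN|Nn|nn
N/I-2 ? ·: NN|Nn|nn
N/II-1 ? I-1×I-2: NN|Nn|nn
N/II-2 ? ·: NN|Nn|nn
N/II-3 un I-1×I-2: NN|Nn
N/II-4 ? I-1×I-2: NN|Nn|nn
N/II-5 un ·: NN|Nn
N/III-1 ? II-1×II-2: NN|Nn|nn
N/III-2 ? II-5×II-4: NN|Nn|nn
⇒ N over [I-1,I-2,II-1,II-2,II-3,II-4,II-5,III-1,III-2]: 940 consistent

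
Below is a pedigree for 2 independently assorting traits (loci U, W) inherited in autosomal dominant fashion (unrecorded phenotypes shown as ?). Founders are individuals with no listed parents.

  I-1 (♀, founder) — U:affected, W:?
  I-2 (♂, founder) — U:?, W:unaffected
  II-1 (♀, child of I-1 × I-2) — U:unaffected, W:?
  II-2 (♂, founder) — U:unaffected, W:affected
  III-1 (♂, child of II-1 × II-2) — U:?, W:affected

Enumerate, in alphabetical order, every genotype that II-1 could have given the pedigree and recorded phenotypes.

II-1 ∈ {uu Ww, uu ww}

U/I-1 aff ·: Uu
U/I-2 ? ·: uu|Uu
U/II-1 un I-1×I-2: uu
U/II-2 un ·: uu
U/III-1 ? II-1×II-2: uu
⇒ U over [I-1,I-2,II-1,II-2,III-1]: 2 consistent
W/I-1 ? ·: ww|Ww|WW
W/I-2 un ·: ww
W/II-1 ? I-1×I-2: ww|Ww
W/II-2 aff ·: Ww|WW
W/III-1 aff II-1×II-2: Ww|WW
⇒ W over [I-1,I-2,II-1,II-2,III-1]: 12 consistent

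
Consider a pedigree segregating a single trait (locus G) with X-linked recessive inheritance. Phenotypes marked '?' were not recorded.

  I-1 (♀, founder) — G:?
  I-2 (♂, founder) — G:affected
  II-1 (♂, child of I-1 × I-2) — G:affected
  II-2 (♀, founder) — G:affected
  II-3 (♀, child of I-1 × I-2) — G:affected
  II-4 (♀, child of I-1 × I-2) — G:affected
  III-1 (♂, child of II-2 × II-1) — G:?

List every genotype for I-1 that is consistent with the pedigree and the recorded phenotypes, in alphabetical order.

G/I-1 ? ·: X^GX^g|X^gX^g
G/I-2 aff ·: X^gY
G/II-1 aff I-1×I-2: X^gY
G/II-2 aff ·: X^gX^g
G/II-3 aff I-1×I-2: X^gX^g
G/II-4 aff I-1×I-2: X^gX^g
G/III-1 ? II-2×II-1: X^gY
⇒ G over [I-1,I-2,II-1,II-2,II-3,II-4,III-1]: 2 consistent

I-1 ∈ {X^GX^g, X^gX^g}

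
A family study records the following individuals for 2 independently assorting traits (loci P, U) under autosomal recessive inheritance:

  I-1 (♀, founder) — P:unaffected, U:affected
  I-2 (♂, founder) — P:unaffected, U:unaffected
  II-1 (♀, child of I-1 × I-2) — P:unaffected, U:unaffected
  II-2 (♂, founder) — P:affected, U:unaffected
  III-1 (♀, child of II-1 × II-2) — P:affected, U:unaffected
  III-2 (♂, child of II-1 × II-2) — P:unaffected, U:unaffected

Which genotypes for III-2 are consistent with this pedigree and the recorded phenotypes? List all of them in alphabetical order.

III-2 ∈ {Pp UU, Pp Uu}

P/I-1 un ·: PP|Pp
P/I-2 un ·: PP|Pp
P/II-1 un I-1×I-2: Pp
P/II-2 aff ·: pp
P/III-1 aff II-1×II-2: pp
P/III-2 un II-1×II-2: Pp
⇒ P over [I-1,I-2,II-1,II-2,III-1,III-2]: 3 consistent
U/I-1 aff ·: uu
U/I-2 un ·: UU|Uu
U/II-1 un I-1×I-2: Uu
U/II-2 un ·: UU|Uu
U/III-1 un II-1×II-2: UU|Uu
U/III-2 un II-1×II-2: UU|Uu
⇒ U over [I-1,I-2,II-1,II-2,III-1,III-2]: 16 consistent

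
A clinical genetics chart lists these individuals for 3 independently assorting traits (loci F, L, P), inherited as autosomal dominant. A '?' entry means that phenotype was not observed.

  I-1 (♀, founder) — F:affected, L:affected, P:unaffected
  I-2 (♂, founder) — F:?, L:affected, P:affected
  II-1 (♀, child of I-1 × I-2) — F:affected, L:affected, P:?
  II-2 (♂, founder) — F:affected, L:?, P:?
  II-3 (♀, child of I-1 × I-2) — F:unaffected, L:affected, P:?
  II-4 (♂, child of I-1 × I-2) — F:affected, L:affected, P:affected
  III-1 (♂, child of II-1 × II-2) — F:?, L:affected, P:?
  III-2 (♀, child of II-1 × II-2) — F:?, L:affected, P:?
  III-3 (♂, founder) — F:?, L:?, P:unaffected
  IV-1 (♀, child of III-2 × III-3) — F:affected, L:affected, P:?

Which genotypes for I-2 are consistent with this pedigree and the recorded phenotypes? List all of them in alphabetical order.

F/I-1 aff ·: Ff
F/I-2 ? ·: ff|Ff
F/II-1 aff I-1×I-2: Ff|FF
F/II-2 aff ·: Ff|FF
F/II-3 un I-1×I-2: ff
F/II-4 aff I-1×I-2: Ff|FF
F/III-1 ? II-1×II-2: ff|Ff|FF
F/III-2 ? II-1×II-2: ff|Ff|FF
F/III-3 ? ·: ff|Ff|FF
F/IV-1 aff III-2×III-3: Ff|FF
⇒ F over [I-1,I-2,II-1,II-2,II-3,II-4,III-1,III-2,III-3,IV-1]: 197 consistent
L/I-1 aff ·: Ll|LL
L/I-2 aff ·: Ll|LL
L/II-1 aff I-1×I-2: Ll|LL
L/II-2 ? ·: ll|Ll|LL
L/II-3 aff I-1×I-2: Ll|LL
L/II-4 aff I-1×I-2: Ll|LL
L/III-1 aff II-1×II-2: Ll|LL
L/III-2 aff II-1×II-2: Ll|LL
L/III-3 ? ·: ll|Ll|LL
L/IV-1 aff III-2×III-3: Ll|LL
⇒ L over [I-1,I-2,II-1,II-2,II-3,II-4,III-1,III-2,III-3,IV-1]: 843 consistent
P/I-1 un ·: pp
P/I-2 aff ·: Pp|PP
P/II-1 ? I-1×I-2: pp|Pp
P/II-2 ? ·: pp|Pp|PP
P/II-3 ? I-1×I-2: pp|Pp
P/II-4 aff I-1×I-2: Pp
P/III-1 ? II-1×II-2: pp|Pp|PP
P/III-2 ? II-1×II-2: pp|Pp|PP
P/III-3 un ·: pp
P/IV-1 ? III-2×III-3: pp|Pp
⇒ P over [I-1,I-2,II-1,II-2,II-3,II-4,III-1,III-2,III-3,IV-1]: 90 consistent

I-2 ∈ {Ff LL PP, Ff LL Pp, Ff Ll PP, Ff Ll Pp, ff LL PP, ff LL Pp, ff Ll PP, ff Ll Pp}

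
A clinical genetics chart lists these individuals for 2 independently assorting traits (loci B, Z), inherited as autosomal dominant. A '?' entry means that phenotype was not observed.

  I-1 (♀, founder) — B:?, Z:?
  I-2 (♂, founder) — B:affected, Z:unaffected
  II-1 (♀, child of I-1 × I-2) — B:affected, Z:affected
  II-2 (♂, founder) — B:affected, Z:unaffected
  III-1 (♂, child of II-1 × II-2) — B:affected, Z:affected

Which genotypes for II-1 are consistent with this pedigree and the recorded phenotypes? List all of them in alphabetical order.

B/I-1 ? ·: bb|Bb|BB
B/I-2 aff ·: Bb|BB
B/II-1 aff I-1×I-2: Bb|BB
B/II-2 aff ·: Bb|BB
B/III-1 aff II-1×II-2: Bb|BB
⇒ B over [I-1,I-2,II-1,II-2,III-1]: 32 consistent
Z/I-1 ? ·: Zz|ZZ
Z/I-2 un ·: zz
Z/II-1 aff I-1×I-2: Zz
Z/II-2 un ·: zz
Z/III-1 aff II-1×II-2: Zz
⇒ Z over [I-1,I-2,II-1,II-2,III-1]: 2 consistent

II-1 ∈ {BB Zz, Bb Zz}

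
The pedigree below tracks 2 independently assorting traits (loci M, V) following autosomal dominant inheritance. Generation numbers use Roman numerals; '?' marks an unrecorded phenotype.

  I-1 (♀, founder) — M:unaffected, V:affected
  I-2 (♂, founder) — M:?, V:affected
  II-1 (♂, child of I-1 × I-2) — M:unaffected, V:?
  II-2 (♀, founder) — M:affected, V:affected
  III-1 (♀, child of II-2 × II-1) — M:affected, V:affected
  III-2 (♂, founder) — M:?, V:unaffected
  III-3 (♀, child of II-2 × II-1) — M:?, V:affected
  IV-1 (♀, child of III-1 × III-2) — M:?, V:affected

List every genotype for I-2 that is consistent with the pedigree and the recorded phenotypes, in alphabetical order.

M/I-1 un ·: mm
M/I-2 ? ·: mm|Mm
M/II-1 un I-1×I-2: mm
M/II-2 aff ·: Mm|MM
M/III-1 aff II-2×II-1: Mm
M/III-2 ? ·: mm|Mm|MM
M/III-3 ? II-2×II-1: mm|Mm
M/IV-1 ? III-1×III-2: mm|Mm|MM
⇒ M over [I-1,I-2,II-1,II-2,III-1,III-2,III-3,IV-1]: 42 consistent
V/I-1 aff ·: Vv|VV
V/I-2 aff ·: Vv|VV
V/II-1 ? I-1×I-2: vv|Vv|VV
V/II-2 aff ·: Vv|VV
V/III-1 aff II-2×II-1: Vv|VV
V/III-2 un ·: vv
V/III-3 aff II-2×II-1: Vv|VV
V/IV-1 aff III-1×III-2: Vv
⇒ V over [I-1,I-2,II-1,II-2,III-1,III-2,III-3,IV-1]: 46 consistent

I-2 ∈ {Mm VV, Mm Vv, mm VV, mm Vv}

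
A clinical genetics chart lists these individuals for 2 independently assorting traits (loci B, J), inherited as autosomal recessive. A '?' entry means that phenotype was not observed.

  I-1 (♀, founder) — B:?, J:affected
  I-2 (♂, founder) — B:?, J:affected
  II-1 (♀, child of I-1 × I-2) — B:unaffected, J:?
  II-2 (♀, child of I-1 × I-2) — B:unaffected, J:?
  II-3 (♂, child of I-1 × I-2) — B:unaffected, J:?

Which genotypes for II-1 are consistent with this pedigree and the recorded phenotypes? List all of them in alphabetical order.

B/I-1 ? ·: BB|Bb|bb
B/I-2 ? ·: BB|Bb|bb
B/II-1 un I-1×I-2: BB|Bb
B/II-2 un I-1×I-2: BB|Bb
B/II-3 un I-1×I-2: BB|Bb
⇒ B over [I-1,I-2,II-1,II-2,II-3]: 29 consistent
J/I-1 aff ·: jj
J/I-2 aff ·: jj
J/II-1 ? I-1×I-2: jj
J/II-2 ? I-1×I-2: jj
J/II-3 ? I-1×I-2: jj
⇒ J over [I-1,I-2,II-1,II-2,II-3]: 1 consistent

II-1 ∈ {BB jj, Bb jj}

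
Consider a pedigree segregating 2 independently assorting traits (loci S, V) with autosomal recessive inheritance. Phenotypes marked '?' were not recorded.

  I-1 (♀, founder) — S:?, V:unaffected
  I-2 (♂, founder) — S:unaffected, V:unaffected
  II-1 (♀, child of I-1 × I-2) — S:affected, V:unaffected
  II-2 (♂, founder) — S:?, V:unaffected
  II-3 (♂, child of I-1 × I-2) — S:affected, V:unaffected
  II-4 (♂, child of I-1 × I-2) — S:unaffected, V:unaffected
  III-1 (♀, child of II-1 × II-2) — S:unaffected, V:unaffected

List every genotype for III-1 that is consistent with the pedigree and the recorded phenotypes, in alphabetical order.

S/I-1 ? ·: Ss|ss
S/I-2 un ·: Ss
S/II-1 aff I-1×I-2: ss
S/II-2 ? ·: SS|Ss
S/II-3 aff I-1×I-2: ss
S/II-4 un I-1×I-2: SS|Ss
S/III-1 un II-1×II-2: Ss
⇒ S over [I-1,I-2,II-1,II-2,II-3,II-4,III-1]: 6 consistent
V/I-1 un ·: VV|Vv
V/I-2 un ·: VV|Vv
V/II-1 un I-1×I-2: VV|Vv
V/II-2 un ·: VV|Vv
V/II-3 un I-1×I-2: VV|Vv
V/II-4 un I-1×I-2: VV|Vv
V/III-1 un II-1×II-2: VV|Vv
⇒ V over [I-1,I-2,II-1,II-2,II-3,II-4,III-1]: 87 consistent

III-1 ∈ {Ss VV, Ss Vv}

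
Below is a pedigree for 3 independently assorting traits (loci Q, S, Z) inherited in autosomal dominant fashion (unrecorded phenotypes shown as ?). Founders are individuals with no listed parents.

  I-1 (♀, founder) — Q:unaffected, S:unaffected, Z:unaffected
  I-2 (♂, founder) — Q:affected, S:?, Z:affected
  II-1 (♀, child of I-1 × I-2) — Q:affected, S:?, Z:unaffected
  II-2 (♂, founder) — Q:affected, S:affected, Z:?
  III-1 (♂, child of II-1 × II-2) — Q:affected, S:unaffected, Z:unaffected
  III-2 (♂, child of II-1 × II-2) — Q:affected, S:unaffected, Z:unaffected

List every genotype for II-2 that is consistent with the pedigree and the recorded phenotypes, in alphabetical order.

Q/I-1 un ·: qq
Q/I-2 aff ·: Qq|QQ
Q/II-1 aff I-1×I-2: Qq
Q/II-2 aff ·: Qq|QQ
Q/III-1 aff II-1×II-2: Qq|QQ
Q/III-2 aff II-1×II-2: Qq|QQ
⇒ Q over [I-1,I-2,II-1,II-2,III-1,III-2]: 16 consistent
S/I-1 un ·: ss
S/I-2 ? ·: ss|Ss|SS
S/II-1 ? I-1×I-2: ss|Ss
S/II-2 aff ·: Ss
S/III-1 un II-1×II-2: ss
S/III-2 un II-1×II-2: ss
⇒ S over [I-1,I-2,II-1,II-2,III-1,III-2]: 4 consistent
Z/I-1 un ·: zz
Z/I-2 aff ·: Zz
Z/II-1 un I-1×I-2: zz
Z/II-2 ? ·: zz|Zz
Z/III-1 un II-1×II-2: zz
Z/III-2 un II-1×II-2: zz
⇒ Z over [I-1,I-2,II-1,II-2,III-1,III-2]: 2 consistent

II-2 ∈ {QQ Ss Zz, QQ Ss zz, Qq Ss Zz, Qq Ss zz}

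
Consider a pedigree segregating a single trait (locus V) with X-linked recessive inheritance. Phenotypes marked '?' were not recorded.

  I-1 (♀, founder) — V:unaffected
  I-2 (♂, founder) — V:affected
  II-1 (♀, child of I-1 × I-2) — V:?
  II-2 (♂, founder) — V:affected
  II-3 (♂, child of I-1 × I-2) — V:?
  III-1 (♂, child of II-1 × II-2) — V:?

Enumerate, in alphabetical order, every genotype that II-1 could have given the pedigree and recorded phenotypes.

II-1 ∈ {X^VX^v, X^vX^v}

V/I-1 un ·: X^VX^V|X^VX^v
V/I-2 aff ·: X^vY
V/II-1 ? I-1×I-2: X^VX^v|X^vX^v
V/II-2 aff ·: X^vY
V/II-3 ? I-1×I-2: X^VY|X^vY
V/III-1 ? II-1×II-2: X^VY|X^vY
⇒ V over [I-1,I-2,II-1,II-2,II-3,III-1]: 8 consistent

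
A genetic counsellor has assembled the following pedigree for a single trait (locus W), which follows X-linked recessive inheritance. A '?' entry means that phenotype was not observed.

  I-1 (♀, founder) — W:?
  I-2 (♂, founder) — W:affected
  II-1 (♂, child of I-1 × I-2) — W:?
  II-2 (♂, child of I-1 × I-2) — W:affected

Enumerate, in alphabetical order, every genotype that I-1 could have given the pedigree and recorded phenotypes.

I-1 ∈ {X^WX^w, X^wX^w}

W/I-1 ? ·: X^WX^w|X^wX^w
W/I-2 aff ·: X^wY
W/II-1 ? I-1×I-2: X^WY|X^wY
W/II-2 aff I-1×I-2: X^wY
⇒ W over [I-1,I-2,II-1,II-2]: 3 consistent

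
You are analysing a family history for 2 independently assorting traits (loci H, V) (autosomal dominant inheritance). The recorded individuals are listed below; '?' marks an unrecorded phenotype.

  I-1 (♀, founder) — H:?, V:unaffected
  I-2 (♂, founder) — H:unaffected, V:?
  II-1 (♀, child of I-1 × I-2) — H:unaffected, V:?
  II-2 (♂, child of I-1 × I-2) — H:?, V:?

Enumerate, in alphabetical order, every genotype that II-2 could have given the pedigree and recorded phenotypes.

H/I-1 ? ·: hh|Hh
H/I-2 un ·: hh
H/II-1 un I-1×I-2: hh
H/II-2 ? I-1×I-2: hh|Hh
⇒ H over [I-1,I-2,II-1,II-2]: 3 consistent
V/I-1 un ·: vv
V/I-2 ? ·: vv|Vv|VV
V/II-1 ? I-1×I-2: vv|Vv
V/II-2 ? I-1×I-2: vv|Vv
⇒ V over [I-1,I-2,II-1,II-2]: 6 consistent

II-2 ∈ {Hh Vv, Hh vv, hh Vv, hh vv}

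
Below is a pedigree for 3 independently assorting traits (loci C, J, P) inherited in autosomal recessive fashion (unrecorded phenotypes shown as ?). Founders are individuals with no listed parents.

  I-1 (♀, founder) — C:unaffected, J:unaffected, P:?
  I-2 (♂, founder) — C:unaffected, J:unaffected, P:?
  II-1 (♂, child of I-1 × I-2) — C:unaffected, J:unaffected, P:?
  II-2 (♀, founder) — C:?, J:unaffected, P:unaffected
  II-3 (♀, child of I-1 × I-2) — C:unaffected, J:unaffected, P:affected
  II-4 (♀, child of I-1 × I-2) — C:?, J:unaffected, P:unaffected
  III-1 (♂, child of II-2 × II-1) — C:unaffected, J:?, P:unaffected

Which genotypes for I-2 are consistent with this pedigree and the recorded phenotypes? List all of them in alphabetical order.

I-2 ∈ {CC JJ Pp, CC JJ pp, CC Jj Pp, CC Jj pp, Cc JJ Pp, Cc JJ pp, Cc Jj Pp, Cc Jj pp}

C/I-1 un ·: CC|Cc
C/I-2 un ·: CC|Cc
C/II-1 un I-1×I-2: CC|Cc
C/II-2 ? ·: CC|Cc|cc
C/II-3 un I-1×I-2: CC|Cc
C/II-4 ? I-1×I-2: CC|Cc|cc
C/III-1 un II-2×II-1: CC|Cc
⇒ C over [I-1,I-2,II-1,II-2,II-3,II-4,III-1]: 130 consistent
J/I-1 un ·: JJ|Jj
J/I-2 un ·: JJ|Jj
J/II-1 un I-1×I-2: JJ|Jj
J/II-2 un ·: JJ|Jj
J/II-3 un I-1×I-2: JJ|Jj
J/II-4 un I-1×I-2: JJ|Jj
J/III-1 ? II-2×II-1: JJ|Jj|jj
⇒ J over [I-1,I-2,II-1,II-2,II-3,II-4,III-1]: 99 consistent
P/I-1 ? ·: Pp|pp
P/I-2 ? ·: Pp|pp
P/II-1 ? I-1×I-2: PP|Pp|pp
P/II-2 un ·: PP|Pp
P/II-3 aff I-1×I-2: pp
P/II-4 un I-1×I-2: PP|Pp
P/III-1 un II-2×II-1: PP|Pp
⇒ P over [I-1,I-2,II-1,II-2,II-3,II-4,III-1]: 30 consistent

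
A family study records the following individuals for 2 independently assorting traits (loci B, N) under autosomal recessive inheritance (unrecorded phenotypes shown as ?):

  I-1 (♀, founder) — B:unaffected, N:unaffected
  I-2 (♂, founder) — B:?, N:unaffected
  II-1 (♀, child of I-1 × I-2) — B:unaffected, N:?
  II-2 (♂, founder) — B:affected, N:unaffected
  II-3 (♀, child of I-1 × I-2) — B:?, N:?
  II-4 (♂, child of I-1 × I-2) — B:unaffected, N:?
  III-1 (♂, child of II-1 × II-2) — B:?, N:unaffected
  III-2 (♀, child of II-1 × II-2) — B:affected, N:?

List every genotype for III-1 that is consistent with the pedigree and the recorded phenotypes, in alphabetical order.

B/I-1 un ·: BB|Bb
B/I-2 ? ·: BB|Bb|bb
B/II-1 un I-1×I-2: Bb
B/II-2 aff ·: bb
B/II-3 ? I-1×I-2: BB|Bb|bb
B/II-4 un I-1×I-2: BB|Bb
B/III-1 ? II-1×II-2: Bb|bb
B/III-2 aff II-1×II-2: bb
⇒ B over [I-1,I-2,II-1,II-2,II-3,II-4,III-1,III-2]: 34 consistent
N/I-1 un ·: NN|Nn
N/I-2 un ·: NN|Nn
N/II-1 ? I-1×I-2: NN|Nn|nn
N/II-2 un ·: NN|Nn
N/II-3 ? I-1×I-2: NN|Nn|nn
N/II-4 ? I-1×I-2: NN|Nn|nn
N/III-1 un II-1×II-2: NN|Nn
N/III-2 ? II-1×II-2: NN|Nn|nn
⇒ N over [I-1,I-2,II-1,II-2,II-3,II-4,III-1,III-2]: 287 consistent

III-1 ∈ {Bb NN, Bb Nn, bb NN, bb Nn}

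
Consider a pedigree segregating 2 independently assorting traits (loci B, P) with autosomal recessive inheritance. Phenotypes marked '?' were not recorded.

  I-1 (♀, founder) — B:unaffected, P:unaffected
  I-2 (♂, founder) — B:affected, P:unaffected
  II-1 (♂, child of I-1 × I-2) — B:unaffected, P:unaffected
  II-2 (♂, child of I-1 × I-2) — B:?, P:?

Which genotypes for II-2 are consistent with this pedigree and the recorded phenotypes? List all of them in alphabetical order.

II-2 ∈ {Bb PP, Bb Pp, Bb pp, bb PP, bb Pp, bb pp}

B/I-1 un ·: BB|Bb
B/I-2 aff ·: bb
B/II-1 un I-1×I-2: Bb
B/II-2 ? I-1×I-2: Bb|bb
⇒ B over [I-1,I-2,II-1,II-2]: 3 consistent
P/I-1 un ·: PP|Pp
P/I-2 un ·: PP|Pp
P/II-1 un I-1×I-2: PP|Pp
P/II-2 ? I-1×I-2: PP|Pp|pp
⇒ P over [I-1,I-2,II-1,II-2]: 15 consistent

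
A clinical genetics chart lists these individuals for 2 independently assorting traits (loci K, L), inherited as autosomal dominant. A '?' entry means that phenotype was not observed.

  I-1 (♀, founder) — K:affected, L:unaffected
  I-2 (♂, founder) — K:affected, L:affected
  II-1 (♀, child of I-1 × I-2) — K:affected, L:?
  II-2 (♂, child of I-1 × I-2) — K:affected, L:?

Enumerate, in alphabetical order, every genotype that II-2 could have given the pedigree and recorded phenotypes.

II-2 ∈ {KK Ll, KK ll, Kk Ll, Kk ll}

K/I-1 aff ·: Kk|KK
K/I-2 aff ·: Kk|KK
K/II-1 aff I-1×I-2: Kk|KK
K/II-2 aff I-1×I-2: Kk|KK
⇒ K over [I-1,I-2,II-1,II-2]: 13 consistent
L/I-1 un ·: ll
L/I-2 aff ·: Ll|LL
L/II-1 ? I-1×I-2: ll|Ll
L/II-2 ? I-1×I-2: ll|Ll
⇒ L over [I-1,I-2,II-1,II-2]: 5 consistent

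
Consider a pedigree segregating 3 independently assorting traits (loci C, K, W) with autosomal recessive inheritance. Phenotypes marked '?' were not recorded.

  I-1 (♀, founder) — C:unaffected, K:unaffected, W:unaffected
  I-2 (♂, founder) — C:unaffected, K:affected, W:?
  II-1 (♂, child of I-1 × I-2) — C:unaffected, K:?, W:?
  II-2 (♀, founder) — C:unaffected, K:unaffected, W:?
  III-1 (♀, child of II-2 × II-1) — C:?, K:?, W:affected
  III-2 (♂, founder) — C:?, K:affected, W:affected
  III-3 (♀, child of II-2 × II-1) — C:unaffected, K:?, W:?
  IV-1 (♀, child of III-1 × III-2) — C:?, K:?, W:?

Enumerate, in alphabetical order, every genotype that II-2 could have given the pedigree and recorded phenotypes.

C/I-1 un ·: CC|Cc
C/I-2 un ·: CC|Cc
C/II-1 un I-1×I-2: CC|Cc
C/II-2 un ·: CC|Cc
C/III-1 ? II-2×II-1: CC|Cc|cc
C/III-2 ? ·: CC|Cc|cc
C/III-3 un II-2×II-1: CC|Cc
C/IV-1 ? III-1×III-2: CC|Cc|cc
⇒ C over [I-1,I-2,II-1,II-2,III-1,III-2,III-3,IV-1]: 260 consistent
K/I-1 un ·: KK|Kk
K/I-2 aff ·: kk
K/II-1 ? I-1×I-2: Kk|kk
K/II-2 un ·: KK|Kk
K/III-1 ? II-2×II-1: KK|Kk|kk
K/III-2 aff ·: kk
K/III-3 ? II-2×II-1: KK|Kk|kk
K/IV-1 ? III-1×III-2: Kk|kk
⇒ K over [I-1,I-2,II-1,II-2,III-1,III-2,III-3,IV-1]: 44 consistent
W/I-1 un ·: WW|Ww
W/I-2 ? ·: WW|Ww|ww
W/II-1 ? I-1×I-2: Ww|ww
W/II-2 ? ·: Ww|ww
W/III-1 aff II-2×II-1: ww
W/III-2 aff ·: ww
W/III-3 ? II-2×II-1: WW|Ww|ww
W/IV-1 ? III-1×III-2: ww
⇒ W over [I-1,I-2,II-1,II-2,III-1,III-2,III-3,IV-1]: 31 consistent

II-2 ∈ {CC KK Ww, CC KK ww, CC Kk Ww, CC Kk ww, Cc KK Ww, Cc KK ww, Cc Kk Ww, Cc Kk ww}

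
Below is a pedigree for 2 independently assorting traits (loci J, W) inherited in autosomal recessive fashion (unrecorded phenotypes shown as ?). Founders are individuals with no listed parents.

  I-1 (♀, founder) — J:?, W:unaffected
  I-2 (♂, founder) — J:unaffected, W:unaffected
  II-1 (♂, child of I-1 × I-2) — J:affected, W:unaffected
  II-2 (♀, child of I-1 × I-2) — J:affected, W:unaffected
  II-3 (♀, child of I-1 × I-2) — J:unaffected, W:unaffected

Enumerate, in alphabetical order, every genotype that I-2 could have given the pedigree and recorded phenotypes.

J/I-1 ? ·: Jj|jj
J/I-2 un ·: Jj
J/II-1 aff I-1×I-2: jj
J/II-2 aff I-1×I-2: jj
J/II-3 un I-1×I-2: JJ|Jj
⇒ J over [I-1,I-2,II-1,II-2,II-3]: 3 consistent
W/I-1 un ·: WW|Ww
W/I-2 un ·: WW|Ww
W/II-1 un I-1×I-2: WW|Ww
W/II-2 un I-1×I-2: WW|Ww
W/II-3 un I-1×I-2: WW|Ww
⇒ W over [I-1,I-2,II-1,II-2,II-3]: 25 consistent

I-2 ∈ {Jj WW, Jj Ww}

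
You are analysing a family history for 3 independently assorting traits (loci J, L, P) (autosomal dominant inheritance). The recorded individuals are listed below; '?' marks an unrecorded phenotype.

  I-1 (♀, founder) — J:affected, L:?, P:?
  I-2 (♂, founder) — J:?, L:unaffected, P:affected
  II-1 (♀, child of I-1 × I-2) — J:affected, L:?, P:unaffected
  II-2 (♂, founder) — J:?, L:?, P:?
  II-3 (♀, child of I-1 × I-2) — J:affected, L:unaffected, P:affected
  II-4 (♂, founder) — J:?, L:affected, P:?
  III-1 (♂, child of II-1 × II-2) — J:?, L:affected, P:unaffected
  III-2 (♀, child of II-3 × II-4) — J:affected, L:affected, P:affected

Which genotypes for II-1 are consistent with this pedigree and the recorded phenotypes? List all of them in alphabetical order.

II-1 ∈ {JJ Ll pp, JJ ll pp, Jj Ll pp, Jj ll pp}

J/I-1 aff ·: Jj|JJ
J/I-2 ? ·: jj|Jj|JJ
J/II-1 aff I-1×I-2: Jj|JJ
J/II-2 ? ·: jj|Jj|JJ
J/II-3 aff I-1×I-2: Jj|JJ
J/II-4 ? ·: jj|Jj|JJ
J/III-1 ? II-1×II-2: jj|Jj|JJ
J/III-2 aff II-3×II-4: Jj|JJ
⇒ J over [I-1,I-2,II-1,II-2,II-3,II-4,III-1,III-2]: 383 consistent
L/I-1 ? ·: ll|Ll
L/I-2 un ·: ll
L/II-1 ? I-1×I-2: ll|Ll
L/II-2 ? ·: ll|Ll|LL
L/II-3 un I-1×I-2: ll
L/II-4 aff ·: Ll|LL
L/III-1 aff II-1×II-2: Ll|LL
L/III-2 aff II-3×II-4: Ll
⇒ L over [I-1,I-2,II-1,II-2,II-3,II-4,III-1,III-2]: 18 consistent
P/I-1 ? ·: pp|Pp
P/I-2 aff ·: Pp
P/II-1 un I-1×I-2: pp
P/II-2 ? ·: pp|Pp
P/II-3 aff I-1×I-2: Pp|PP
P/II-4 ? ·: pp|Pp|PP
P/III-1 un II-1×II-2: pp
P/III-2 aff II-3×II-4: Pp|PP
⇒ P over [I-1,I-2,II-1,II-2,II-3,II-4,III-1,III-2]: 28 consistent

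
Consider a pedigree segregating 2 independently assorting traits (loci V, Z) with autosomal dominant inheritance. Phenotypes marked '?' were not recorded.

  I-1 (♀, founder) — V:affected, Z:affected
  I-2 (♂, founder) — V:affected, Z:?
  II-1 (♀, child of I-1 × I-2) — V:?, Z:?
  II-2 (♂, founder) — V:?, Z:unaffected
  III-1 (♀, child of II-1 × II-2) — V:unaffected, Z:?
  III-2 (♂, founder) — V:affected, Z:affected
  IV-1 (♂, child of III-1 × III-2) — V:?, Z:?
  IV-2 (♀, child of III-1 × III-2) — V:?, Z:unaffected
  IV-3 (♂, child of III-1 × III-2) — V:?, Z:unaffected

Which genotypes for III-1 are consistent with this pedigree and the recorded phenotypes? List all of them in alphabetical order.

V/I-1 aff ·: Vv|VV
V/I-2 aff ·: Vv|VV
V/II-1 ? I-1×I-2: vv|Vv
V/II-2 ? ·: vv|Vv
V/III-1 un II-1×II-2: vv
V/III-2 aff ·: Vv|VV
V/IV-1 ? III-1×III-2: vv|Vv
V/IV-2 ? III-1×III-2: vv|Vv
V/IV-3 ? III-1×III-2: vv|Vv
⇒ V over [I-1,I-2,II-1,II-2,III-1,III-2,IV-1,IV-2,IV-3]: 72 consistent
Z/I-1 aff ·: Zz|ZZ
Z/I-2 ? ·: zz|Zz|ZZ
Z/II-1 ? I-1×I-2: zz|Zz|ZZ
Z/II-2 un ·: zz
Z/III-1 ? II-1×II-2: zz|Zz
Z/III-2 aff ·: Zz
Z/IV-1 ? III-1×III-2: zz|Zz|ZZ
Z/IV-2 un III-1×III-2: zz
Z/IV-3 un III-1×III-2: zz
⇒ Z over [I-1,I-2,II-1,II-2,III-1,III-2,IV-1,IV-2,IV-3]: 41 consistent

III-1 ∈ {vv Zz, vv zz}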